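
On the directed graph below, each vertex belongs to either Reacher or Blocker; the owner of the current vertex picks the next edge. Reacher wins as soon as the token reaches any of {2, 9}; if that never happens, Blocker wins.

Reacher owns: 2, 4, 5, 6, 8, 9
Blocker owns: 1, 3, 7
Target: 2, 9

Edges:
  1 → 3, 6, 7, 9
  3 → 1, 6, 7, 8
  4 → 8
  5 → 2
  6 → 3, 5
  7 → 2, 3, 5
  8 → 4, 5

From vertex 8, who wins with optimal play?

A0 = {2, 9}
A1: add {5} — 5 (Reacher) has 5→2.
A2: add {6, 8} — 6 (Reacher) has 6→5; 8 (Reacher) has 8→5.
8 ∈ A2, so Reacher can force the target.

Reacher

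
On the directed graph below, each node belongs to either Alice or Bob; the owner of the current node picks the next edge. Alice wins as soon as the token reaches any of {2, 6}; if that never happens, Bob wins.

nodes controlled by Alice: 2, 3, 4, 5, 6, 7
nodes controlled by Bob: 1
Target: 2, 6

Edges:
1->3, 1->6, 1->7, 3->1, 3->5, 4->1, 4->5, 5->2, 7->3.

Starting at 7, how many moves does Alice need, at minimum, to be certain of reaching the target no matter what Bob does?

A0 = {2, 6}
A1: add {5} — 5 (Alice) has 5→2.
A2: add {3, 4} — 3 (Alice) has 3→5; 4 (Alice) has 4→5.
A3: add {7} — 7 (Alice) has 7→3.
7 enters the attractor at level 3, so Alice can force the target in 3 moves from there.

3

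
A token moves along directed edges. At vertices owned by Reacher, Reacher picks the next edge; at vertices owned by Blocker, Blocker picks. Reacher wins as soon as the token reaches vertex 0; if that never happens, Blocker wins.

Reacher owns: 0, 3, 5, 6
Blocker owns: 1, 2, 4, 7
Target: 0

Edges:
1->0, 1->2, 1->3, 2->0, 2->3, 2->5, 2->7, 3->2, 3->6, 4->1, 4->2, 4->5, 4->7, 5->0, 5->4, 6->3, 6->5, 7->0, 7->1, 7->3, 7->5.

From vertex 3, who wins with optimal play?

A0 = {0}
A1: add {5} — 5 (Reacher) has 5→0.
A2: add {6} — 6 (Reacher) has 6→5.
A3: add {3} — 3 (Reacher) has 3→6.
A4 = A3; e.g. 1 (Blocker) can still go to 2. Fixed point.
3 ∈ A3, so Reacher can force the target.

Reacher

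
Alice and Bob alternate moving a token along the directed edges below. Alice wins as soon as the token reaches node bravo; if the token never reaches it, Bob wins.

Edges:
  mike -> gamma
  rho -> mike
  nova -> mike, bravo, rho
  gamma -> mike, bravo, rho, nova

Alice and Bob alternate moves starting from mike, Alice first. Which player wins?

Track states (vertex, player-to-move).
A0 = {(bravo,Alice), (bravo,Bob)}
A1: add {(nova,Alice), (gamma,Alice)}.
A2: add {(mike,Bob)}.
A3: add {(rho,Alice)}.
A4 = A3; e.g. (mike,Alice) stays out. (mike,Alice) never enters ⇒ Bob avoids the target.

Bob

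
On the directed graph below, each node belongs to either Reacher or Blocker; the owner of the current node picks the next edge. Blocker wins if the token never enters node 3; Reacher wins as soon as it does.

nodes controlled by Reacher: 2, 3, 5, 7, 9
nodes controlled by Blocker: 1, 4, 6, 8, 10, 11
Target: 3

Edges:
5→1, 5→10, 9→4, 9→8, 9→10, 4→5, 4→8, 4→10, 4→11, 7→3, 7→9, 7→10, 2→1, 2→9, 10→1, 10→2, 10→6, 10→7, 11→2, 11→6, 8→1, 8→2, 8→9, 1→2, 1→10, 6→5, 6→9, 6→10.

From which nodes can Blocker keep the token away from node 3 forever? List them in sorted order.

1, 2, 4, 5, 6, 8, 9, 10, 11

A0 = {3}
A1: add {7} — 7 (Reacher) has 7→3.
A2 = A1; e.g. 1 (Blocker) can still go to 2. Fixed point.
Reacher's attractor = {3, 7}; Blocker avoids the target exactly from the complement.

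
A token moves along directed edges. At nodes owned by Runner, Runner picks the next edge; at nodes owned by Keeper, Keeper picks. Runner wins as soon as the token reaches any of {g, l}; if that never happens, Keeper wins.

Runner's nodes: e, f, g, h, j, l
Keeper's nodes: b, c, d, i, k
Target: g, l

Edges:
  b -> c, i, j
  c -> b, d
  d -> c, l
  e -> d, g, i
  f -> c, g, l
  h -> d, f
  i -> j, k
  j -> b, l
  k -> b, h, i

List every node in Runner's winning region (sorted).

A0 = {g, l}
A1: add {e, f, j} — e (Runner) has e→g; f (Runner) has f→g; j (Runner) has j→l.
A2: add {h} — h (Runner) has h→f.
A3 = A2; e.g. b (Keeper) can still go to c. Fixed point.
Runner's winning region = {e, f, g, h, j, l}.

e, f, g, h, j, l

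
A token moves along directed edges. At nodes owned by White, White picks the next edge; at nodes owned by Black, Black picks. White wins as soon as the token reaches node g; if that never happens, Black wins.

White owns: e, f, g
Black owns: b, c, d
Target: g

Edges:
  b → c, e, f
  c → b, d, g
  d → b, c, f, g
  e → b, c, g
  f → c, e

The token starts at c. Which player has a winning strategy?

Black

A0 = {g}
A1: add {e} — e (White) has e→g.
A2: add {f} — f (White) has f→e.
A3 = A2; e.g. b (Black) can still go to c. Fixed point.
c never enters the attractor, so Black can avoid the target forever.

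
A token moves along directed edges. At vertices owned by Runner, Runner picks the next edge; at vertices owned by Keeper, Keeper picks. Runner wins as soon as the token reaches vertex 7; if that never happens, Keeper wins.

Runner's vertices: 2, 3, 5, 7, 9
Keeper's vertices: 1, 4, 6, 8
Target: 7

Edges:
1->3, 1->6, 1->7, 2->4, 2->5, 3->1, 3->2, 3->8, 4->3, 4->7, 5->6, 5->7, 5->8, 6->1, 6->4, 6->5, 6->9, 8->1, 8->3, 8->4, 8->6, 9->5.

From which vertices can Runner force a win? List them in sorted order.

A0 = {7}
A1: add {5} — 5 (Runner) has 5→7.
A2: add {2, 9} — 2 (Runner) has 2→5; 9 (Runner) has 9→5.
A3: add {3} — 3 (Runner) has 3→2.
A4: add {4} — 4 (Keeper): all of {3, 7} already in.
A5 = A4; e.g. 1 (Keeper) can still go to 6. Fixed point.
Runner's winning region = {2, 3, 4, 5, 7, 9}.

2, 3, 4, 5, 7, 9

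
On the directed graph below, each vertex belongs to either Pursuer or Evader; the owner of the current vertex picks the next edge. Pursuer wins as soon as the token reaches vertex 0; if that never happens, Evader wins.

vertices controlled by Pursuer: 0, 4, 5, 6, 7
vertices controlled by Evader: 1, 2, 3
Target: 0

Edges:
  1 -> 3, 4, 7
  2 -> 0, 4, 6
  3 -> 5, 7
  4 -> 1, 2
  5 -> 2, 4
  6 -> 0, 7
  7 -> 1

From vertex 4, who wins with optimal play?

Evader

A0 = {0}
A1: add {6} — 6 (Pursuer) has 6→0.
A2 = A1; e.g. 1 (Evader) can still go to 3. Fixed point.
4 never enters the attractor, so Evader can avoid the target forever.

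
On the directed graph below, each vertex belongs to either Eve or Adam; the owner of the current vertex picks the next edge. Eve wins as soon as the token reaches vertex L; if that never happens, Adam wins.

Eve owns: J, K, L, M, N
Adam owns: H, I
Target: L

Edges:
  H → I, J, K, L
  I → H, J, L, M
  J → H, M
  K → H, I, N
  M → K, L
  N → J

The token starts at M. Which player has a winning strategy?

Eve

A0 = {L}
A1: add {M} — M (Eve) has M→L.
M ∈ A1, so Eve can force the target.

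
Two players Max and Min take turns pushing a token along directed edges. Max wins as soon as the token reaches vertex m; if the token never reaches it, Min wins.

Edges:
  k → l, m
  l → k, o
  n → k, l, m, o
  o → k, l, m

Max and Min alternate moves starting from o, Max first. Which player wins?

Track states (vertex, player-to-move).
A0 = {(m,Max), (m,Min)}
A1: add {(k,Max), (n,Max), (o,Max)}.
(o,Max) ∈ A1 ⇒ Max forces the target.

Max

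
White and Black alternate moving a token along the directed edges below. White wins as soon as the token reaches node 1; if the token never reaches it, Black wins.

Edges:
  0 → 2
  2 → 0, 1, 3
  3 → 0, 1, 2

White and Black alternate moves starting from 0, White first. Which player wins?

Black

Track states (vertex, player-to-move).
A0 = {(1,White), (1,Black)}
A1: add {(2,White), (3,White)}.
A2: add {(0,Black)}.
A3 = A2; e.g. (0,White) stays out. (0,White) never enters ⇒ Black avoids the target.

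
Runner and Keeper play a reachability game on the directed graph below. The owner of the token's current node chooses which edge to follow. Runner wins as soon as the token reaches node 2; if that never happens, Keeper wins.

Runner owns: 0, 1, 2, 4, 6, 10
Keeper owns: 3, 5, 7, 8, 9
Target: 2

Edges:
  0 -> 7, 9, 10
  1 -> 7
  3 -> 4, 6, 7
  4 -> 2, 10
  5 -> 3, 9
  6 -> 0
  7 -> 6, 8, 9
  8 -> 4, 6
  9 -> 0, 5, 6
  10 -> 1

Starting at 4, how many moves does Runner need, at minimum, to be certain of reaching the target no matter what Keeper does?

1

A0 = {2}
A1: add {4} — 4 (Runner) has 4→2.
A2 = A1; e.g. 0 (Runner) has no edge into A1. Fixed point.
4 enters the attractor at level 1, so Runner can force the target in 1 move from there.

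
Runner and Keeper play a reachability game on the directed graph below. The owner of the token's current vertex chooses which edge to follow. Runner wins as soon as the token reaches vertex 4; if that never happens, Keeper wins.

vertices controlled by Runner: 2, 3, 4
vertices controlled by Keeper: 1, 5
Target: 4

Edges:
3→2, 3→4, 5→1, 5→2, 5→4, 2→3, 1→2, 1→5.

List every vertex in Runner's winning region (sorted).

A0 = {4}
A1: add {3} — 3 (Runner) has 3→4.
A2: add {2} — 2 (Runner) has 2→3.
A3 = A2; e.g. 1 (Keeper) can still go to 5. Fixed point.
Runner's winning region = {2, 3, 4}.

2, 3, 4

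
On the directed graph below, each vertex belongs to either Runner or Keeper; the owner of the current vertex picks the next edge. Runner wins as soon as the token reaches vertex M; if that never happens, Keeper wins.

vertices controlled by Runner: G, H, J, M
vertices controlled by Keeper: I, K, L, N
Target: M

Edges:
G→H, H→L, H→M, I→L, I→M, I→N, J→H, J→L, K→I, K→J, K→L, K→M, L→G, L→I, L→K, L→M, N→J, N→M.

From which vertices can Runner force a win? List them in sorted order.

G, H, J, M, N

A0 = {M}
A1: add {H} — H (Runner) has H→M.
A2: add {G, J} — G (Runner) has G→H; J (Runner) has J→H.
A3: add {N} — N (Keeper): all of {J, M} already in.
A4 = A3; e.g. I (Keeper) can still go to L. Fixed point.
Runner's winning region = {G, H, J, M, N}.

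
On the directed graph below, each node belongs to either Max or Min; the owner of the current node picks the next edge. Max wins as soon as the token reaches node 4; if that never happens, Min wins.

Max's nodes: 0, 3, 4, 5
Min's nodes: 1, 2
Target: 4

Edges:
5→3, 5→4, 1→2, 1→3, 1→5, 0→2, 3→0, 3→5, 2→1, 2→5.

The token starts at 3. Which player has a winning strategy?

Max

A0 = {4}
A1: add {5} — 5 (Max) has 5→4.
A2: add {3} — 3 (Max) has 3→5.
A3 = A2; e.g. 0 (Max) has no edge into A2. Fixed point.
3 ∈ A2, so Max can force the target.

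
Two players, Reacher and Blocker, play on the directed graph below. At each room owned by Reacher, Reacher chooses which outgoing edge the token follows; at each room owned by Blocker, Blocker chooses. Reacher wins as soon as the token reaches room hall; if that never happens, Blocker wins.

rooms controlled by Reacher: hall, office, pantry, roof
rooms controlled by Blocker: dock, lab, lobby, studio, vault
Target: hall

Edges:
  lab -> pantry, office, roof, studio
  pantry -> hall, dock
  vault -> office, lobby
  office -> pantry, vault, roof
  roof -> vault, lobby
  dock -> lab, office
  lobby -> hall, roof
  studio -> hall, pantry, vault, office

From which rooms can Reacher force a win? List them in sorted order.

hall, office, pantry

A0 = {hall}
A1: add {pantry} — pantry (Reacher) has pantry→hall.
A2: add {office} — office (Reacher) has office→pantry.
A3 = A2; e.g. lab (Blocker) can still go to roof. Fixed point.
Reacher's winning region = {hall, office, pantry}.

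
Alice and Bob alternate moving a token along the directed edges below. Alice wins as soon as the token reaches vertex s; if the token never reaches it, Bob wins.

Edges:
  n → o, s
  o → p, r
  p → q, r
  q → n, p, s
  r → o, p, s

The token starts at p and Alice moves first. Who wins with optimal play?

Track states (vertex, player-to-move).
A0 = {(s,Alice), (s,Bob)}
A1: add {(n,Alice), (q,Alice), (r,Alice)}.
A2: add {(p,Bob)}.
A3: add {(o,Alice)}.
A4: add {(n,Bob)}.
A5 = A4; e.g. (o,Bob) stays out. (p,Alice) never enters ⇒ Bob avoids the target.

Bob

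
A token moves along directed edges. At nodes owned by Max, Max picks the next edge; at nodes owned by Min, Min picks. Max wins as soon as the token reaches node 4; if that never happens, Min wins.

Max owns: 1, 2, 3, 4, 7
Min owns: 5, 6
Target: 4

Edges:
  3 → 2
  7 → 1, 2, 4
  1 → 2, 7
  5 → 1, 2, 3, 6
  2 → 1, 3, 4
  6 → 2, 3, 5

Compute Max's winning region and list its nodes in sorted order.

1, 2, 3, 4, 7

A0 = {4}
A1: add {2, 7} — 2 (Max) has 2→4; 7 (Max) has 7→4.
A2: add {1, 3} — 1 (Max) has 1→2; 3 (Max) has 3→2.
A3 = A2; e.g. 5 (Min) can still go to 6. Fixed point.
Max's winning region = {1, 2, 3, 4, 7}.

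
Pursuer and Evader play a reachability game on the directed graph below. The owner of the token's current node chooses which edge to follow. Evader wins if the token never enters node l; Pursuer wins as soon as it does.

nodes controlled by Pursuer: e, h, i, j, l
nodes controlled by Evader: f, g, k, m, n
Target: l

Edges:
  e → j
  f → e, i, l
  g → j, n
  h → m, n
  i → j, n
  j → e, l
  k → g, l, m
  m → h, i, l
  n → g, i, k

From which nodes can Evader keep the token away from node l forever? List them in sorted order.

g, h, k, m, n

A0 = {l}
A1: add {j} — j (Pursuer) has j→l.
A2: add {e, i} — e (Pursuer) has e→j; i (Pursuer) has i→j.
A3: add {f} — f (Evader): all of {e, i, l} already in.
A4 = A3; e.g. g (Evader) can still go to n. Fixed point.
Pursuer's attractor = {e, f, i, j, l}; Evader avoids the target exactly from the complement.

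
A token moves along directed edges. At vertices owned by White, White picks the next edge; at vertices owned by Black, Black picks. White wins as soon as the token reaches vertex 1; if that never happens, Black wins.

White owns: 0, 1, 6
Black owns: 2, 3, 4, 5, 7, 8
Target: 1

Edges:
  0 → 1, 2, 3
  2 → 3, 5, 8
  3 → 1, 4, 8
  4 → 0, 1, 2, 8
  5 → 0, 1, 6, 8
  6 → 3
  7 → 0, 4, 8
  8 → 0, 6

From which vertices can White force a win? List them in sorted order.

A0 = {1}
A1: add {0} — 0 (White) has 0→1.
A2 = A1; e.g. 2 (Black) can still go to 3. Fixed point.
White's winning region = {0, 1}.

0, 1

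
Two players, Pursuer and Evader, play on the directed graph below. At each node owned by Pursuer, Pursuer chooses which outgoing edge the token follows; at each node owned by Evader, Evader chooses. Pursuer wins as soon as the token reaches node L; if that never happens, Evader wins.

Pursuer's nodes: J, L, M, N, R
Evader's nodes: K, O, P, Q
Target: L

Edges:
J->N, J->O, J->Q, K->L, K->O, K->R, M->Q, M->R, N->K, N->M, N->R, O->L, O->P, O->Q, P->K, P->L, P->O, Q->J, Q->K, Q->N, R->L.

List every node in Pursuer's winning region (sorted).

J, L, M, N, R

A0 = {L}
A1: add {R} — R (Pursuer) has R→L.
A2: add {M, N} — M (Pursuer) has M→R; N (Pursuer) has N→R.
A3: add {J} — J (Pursuer) has J→N.
A4 = A3; e.g. K (Evader) can still go to O. Fixed point.
Pursuer's winning region = {J, L, M, N, R}.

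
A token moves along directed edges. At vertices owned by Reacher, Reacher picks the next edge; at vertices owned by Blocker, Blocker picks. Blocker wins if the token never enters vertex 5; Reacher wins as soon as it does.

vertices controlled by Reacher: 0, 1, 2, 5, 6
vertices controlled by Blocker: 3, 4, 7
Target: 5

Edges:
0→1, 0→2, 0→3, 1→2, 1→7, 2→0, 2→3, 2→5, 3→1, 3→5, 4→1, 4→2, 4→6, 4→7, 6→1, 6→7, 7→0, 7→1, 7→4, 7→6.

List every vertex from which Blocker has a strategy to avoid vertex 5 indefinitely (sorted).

4, 7

A0 = {5}
A1: add {2} — 2 (Reacher) has 2→5.
A2: add {0, 1} — 0 (Reacher) has 0→2; 1 (Reacher) has 1→2.
A3: add {3, 6} — 3 (Blocker): all of {1, 5} already in; 6 (Reacher) has 6→1.
A4 = A3; e.g. 4 (Blocker) can still go to 7. Fixed point.
Reacher's attractor = {0, 1, 2, 3, 5, 6}; Blocker avoids the target exactly from the complement.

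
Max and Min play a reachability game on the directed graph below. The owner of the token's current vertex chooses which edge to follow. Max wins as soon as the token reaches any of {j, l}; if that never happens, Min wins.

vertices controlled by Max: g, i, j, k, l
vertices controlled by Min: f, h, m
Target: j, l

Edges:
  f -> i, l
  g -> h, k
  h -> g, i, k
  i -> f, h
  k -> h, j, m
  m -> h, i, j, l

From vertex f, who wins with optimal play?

A0 = {j, l}
A1: add {k} — k (Max) has k→j.
A2: add {g} — g (Max) has g→k.
A3 = A2; e.g. f (Min) can still go to i. Fixed point.
f never enters the attractor, so Min can avoid the target forever.

Min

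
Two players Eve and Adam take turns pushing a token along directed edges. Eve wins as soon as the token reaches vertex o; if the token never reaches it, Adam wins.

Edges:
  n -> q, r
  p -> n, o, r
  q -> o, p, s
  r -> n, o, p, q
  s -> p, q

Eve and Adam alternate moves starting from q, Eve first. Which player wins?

Eve

Track states (vertex, player-to-move).
A0 = {(o,Eve), (o,Adam)}
A1: add {(p,Eve), (q,Eve), (r,Eve)}.
(q,Eve) ∈ A1 ⇒ Eve forces the target.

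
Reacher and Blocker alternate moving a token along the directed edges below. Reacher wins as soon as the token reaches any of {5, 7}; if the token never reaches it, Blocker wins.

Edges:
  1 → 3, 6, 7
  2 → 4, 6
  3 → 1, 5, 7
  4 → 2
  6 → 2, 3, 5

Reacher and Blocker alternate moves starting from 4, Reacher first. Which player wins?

Track states (vertex, player-to-move).
A0 = {(5,Reacher), (5,Blocker), (7,Reacher), (7,Blocker)}
A1: add {(1,Reacher), (3,Reacher), (6,Reacher)}.
A2: add {(1,Blocker), (3,Blocker)}.
A3 = A2; e.g. (2,Reacher) stays out. (4,Reacher) never enters ⇒ Blocker avoids the target.

Blocker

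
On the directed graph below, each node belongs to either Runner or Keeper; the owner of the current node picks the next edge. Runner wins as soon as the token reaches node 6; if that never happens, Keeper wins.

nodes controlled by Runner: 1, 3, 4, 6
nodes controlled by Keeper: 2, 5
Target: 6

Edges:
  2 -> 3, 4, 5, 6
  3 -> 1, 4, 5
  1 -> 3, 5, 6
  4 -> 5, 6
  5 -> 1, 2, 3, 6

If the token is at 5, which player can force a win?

Keeper

A0 = {6}
A1: add {1, 4} — 1 (Runner) has 1→6; 4 (Runner) has 4→6.
A2: add {3} — 3 (Runner) has 3→1.
A3 = A2; e.g. 2 (Keeper) can still go to 5. Fixed point.
5 never enters the attractor, so Keeper can avoid the target forever.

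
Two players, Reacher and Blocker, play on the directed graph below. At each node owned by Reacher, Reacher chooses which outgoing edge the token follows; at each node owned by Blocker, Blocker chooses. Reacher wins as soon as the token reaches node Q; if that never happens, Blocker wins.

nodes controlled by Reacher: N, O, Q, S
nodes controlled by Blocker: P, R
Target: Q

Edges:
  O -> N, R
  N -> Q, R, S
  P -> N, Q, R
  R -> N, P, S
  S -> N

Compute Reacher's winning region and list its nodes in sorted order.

N, O, Q, S

A0 = {Q}
A1: add {N} — N (Reacher) has N→Q.
A2: add {O, S} — O (Reacher) has O→N; S (Reacher) has S→N.
A3 = A2; e.g. P (Blocker) can still go to R. Fixed point.
Reacher's winning region = {N, O, Q, S}.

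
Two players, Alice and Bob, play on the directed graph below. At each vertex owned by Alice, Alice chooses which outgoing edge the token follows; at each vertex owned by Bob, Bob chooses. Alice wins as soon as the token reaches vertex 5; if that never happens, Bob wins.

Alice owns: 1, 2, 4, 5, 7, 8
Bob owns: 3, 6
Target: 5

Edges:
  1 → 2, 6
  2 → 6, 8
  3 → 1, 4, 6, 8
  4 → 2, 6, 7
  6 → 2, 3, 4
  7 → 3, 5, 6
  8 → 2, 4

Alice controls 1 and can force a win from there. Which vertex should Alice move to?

2

A0 = {5}
A1: add {7} — 7 (Alice) has 7→5.
A2: add {4} — 4 (Alice) has 4→7.
A3: add {8} — 8 (Alice) has 8→4.
A4: add {2} — 2 (Alice) has 2→8.
A5: add {1} — 1 (Alice) has 1→2.
A6 = A5; e.g. 3 (Bob) can still go to 6. Fixed point.
From 1, successor 2 is in the attractor (rank 4); the other successor 6 is not.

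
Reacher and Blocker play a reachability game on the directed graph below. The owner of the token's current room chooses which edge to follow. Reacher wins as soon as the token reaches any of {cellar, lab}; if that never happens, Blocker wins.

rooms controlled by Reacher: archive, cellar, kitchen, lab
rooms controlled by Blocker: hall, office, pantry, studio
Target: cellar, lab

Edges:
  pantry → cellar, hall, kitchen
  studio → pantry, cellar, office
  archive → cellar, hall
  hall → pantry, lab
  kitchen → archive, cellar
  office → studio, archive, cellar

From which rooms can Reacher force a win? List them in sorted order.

archive, cellar, kitchen, lab

A0 = {cellar, lab}
A1: add {archive, kitchen} — archive (Reacher) has archive→cellar; kitchen (Reacher) has kitchen→cellar.
A2 = A1; e.g. pantry (Blocker) can still go to hall. Fixed point.
Reacher's winning region = {archive, cellar, kitchen, lab}.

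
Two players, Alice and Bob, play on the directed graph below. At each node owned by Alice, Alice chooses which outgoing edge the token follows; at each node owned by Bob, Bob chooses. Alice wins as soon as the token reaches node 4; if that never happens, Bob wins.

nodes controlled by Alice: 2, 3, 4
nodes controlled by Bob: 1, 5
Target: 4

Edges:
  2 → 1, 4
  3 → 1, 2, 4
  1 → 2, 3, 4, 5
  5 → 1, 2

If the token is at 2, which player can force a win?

Alice

A0 = {4}
A1: add {2, 3} — 2 (Alice) has 2→4; 3 (Alice) has 3→4.
A2 = A1; e.g. 1 (Bob) can still go to 5. Fixed point.
2 ∈ A1, so Alice can force the target.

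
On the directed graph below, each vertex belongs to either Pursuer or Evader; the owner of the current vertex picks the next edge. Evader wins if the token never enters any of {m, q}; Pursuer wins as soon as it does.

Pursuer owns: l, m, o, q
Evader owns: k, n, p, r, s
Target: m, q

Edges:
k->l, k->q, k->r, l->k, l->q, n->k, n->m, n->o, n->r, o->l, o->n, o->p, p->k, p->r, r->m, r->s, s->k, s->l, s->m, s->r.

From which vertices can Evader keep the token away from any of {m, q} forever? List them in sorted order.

k, n, p, r, s

A0 = {m, q}
A1: add {l} — l (Pursuer) has l→q.
A2: add {o} — o (Pursuer) has o→l.
A3 = A2; e.g. k (Evader) can still go to r. Fixed point.
Pursuer's attractor = {l, m, o, q}; Evader avoids the target exactly from the complement.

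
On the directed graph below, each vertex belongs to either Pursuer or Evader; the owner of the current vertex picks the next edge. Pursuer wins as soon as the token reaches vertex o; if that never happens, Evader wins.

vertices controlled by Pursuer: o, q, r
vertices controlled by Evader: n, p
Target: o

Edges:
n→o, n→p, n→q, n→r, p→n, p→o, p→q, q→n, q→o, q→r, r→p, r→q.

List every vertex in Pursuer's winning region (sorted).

A0 = {o}
A1: add {q} — q (Pursuer) has q→o.
A2: add {r} — r (Pursuer) has r→q.
A3 = A2; e.g. n (Evader) can still go to p. Fixed point.
Pursuer's winning region = {o, q, r}.

o, q, r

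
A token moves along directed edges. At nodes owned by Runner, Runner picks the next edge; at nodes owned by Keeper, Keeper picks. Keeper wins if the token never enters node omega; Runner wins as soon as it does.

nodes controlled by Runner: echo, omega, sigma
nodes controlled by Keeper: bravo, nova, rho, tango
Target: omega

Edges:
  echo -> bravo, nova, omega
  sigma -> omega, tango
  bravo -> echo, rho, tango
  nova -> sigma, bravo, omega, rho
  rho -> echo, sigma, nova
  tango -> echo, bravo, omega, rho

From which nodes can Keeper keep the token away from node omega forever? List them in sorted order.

A0 = {omega}
A1: add {echo, sigma} — echo (Runner) has echo→omega; sigma (Runner) has sigma→omega.
A2 = A1; e.g. bravo (Keeper) can still go to rho. Fixed point.
Runner's attractor = {echo, omega, sigma}; Keeper avoids the target exactly from the complement.

bravo, nova, rho, tango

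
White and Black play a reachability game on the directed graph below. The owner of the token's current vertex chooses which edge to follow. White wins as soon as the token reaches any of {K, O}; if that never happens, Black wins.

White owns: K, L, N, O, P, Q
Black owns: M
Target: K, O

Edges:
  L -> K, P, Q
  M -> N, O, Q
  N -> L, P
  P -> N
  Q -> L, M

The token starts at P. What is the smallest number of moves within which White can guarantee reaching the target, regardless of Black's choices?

3

A0 = {K, O}
A1: add {L} — L (White) has L→K.
A2: add {N, Q} — N (White) has N→L; Q (White) has Q→L.
A3: add {M, P} — M (Black): all of {N, O, Q} already in; P (White) has P→N.
A3 = all vertices. Fixed point.
P enters the attractor at level 3, so White can force the target in 3 moves from there.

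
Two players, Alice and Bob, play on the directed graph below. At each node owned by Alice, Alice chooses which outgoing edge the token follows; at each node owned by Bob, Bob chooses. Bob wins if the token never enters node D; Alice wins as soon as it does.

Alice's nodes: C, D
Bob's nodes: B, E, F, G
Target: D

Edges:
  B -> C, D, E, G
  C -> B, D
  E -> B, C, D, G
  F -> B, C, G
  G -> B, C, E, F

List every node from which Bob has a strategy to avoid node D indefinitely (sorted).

B, E, F, G

A0 = {D}
A1: add {C} — C (Alice) has C→D.
A2 = A1; e.g. B (Bob) can still go to E. Fixed point.
Alice's attractor = {C, D}; Bob avoids the target exactly from the complement.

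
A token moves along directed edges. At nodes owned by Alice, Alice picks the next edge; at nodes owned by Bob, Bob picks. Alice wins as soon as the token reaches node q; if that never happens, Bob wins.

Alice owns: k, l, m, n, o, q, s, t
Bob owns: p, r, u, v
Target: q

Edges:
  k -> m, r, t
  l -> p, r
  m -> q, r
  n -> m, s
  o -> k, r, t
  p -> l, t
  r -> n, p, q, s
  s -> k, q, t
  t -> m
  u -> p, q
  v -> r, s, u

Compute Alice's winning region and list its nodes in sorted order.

A0 = {q}
A1: add {m, s} — m (Alice) has m→q; s (Alice) has s→q.
A2: add {k, n, t} — k (Alice) has k→m; n (Alice) has n→m; t (Alice) has t→m.
A3: add {o} — o (Alice) has o→k.
A4 = A3; e.g. l (Alice) has no edge into A3. Fixed point.
Alice's winning region = {k, m, n, o, q, s, t}.

k, m, n, o, q, s, t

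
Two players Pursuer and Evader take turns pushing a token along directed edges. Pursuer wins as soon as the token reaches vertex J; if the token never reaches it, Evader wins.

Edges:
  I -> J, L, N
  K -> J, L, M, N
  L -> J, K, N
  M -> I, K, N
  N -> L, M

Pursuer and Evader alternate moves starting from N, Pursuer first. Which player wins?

Track states (vertex, player-to-move).
A0 = {(J,Pursuer), (J,Evader)}
A1: add {(I,Pursuer), (K,Pursuer), (L,Pursuer)}.
A2 = A1; e.g. (I,Evader) stays out. (N,Pursuer) never enters ⇒ Evader avoids the target.

Evader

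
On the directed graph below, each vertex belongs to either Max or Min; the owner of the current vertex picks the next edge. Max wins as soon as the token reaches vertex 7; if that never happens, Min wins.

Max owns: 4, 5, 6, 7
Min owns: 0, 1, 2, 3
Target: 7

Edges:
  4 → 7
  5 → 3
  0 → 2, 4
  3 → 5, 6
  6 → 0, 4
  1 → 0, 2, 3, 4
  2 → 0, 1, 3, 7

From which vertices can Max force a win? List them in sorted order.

4, 6, 7

A0 = {7}
A1: add {4} — 4 (Max) has 4→7.
A2: add {6} — 6 (Max) has 6→4.
A3 = A2; e.g. 0 (Min) can still go to 2. Fixed point.
Max's winning region = {4, 6, 7}.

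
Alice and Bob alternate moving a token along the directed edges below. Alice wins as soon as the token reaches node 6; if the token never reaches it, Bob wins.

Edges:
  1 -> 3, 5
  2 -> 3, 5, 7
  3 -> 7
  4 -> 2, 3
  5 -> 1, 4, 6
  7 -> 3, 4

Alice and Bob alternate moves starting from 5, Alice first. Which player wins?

Track states (vertex, player-to-move).
A0 = {(6,Alice), (6,Bob)}
A1: add {(5,Alice)}.
(5,Alice) ∈ A1 ⇒ Alice forces the target.

Alice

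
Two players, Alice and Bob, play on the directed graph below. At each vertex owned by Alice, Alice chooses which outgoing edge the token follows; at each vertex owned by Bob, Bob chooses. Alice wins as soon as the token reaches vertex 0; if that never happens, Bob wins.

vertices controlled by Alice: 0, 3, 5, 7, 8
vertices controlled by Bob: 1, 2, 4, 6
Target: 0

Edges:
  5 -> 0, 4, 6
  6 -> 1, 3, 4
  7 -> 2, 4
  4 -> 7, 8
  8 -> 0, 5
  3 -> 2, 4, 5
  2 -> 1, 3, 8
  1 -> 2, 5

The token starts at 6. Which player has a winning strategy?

Bob

A0 = {0}
A1: add {5, 8} — 5 (Alice) has 5→0; 8 (Alice) has 8→0.
A2: add {3} — 3 (Alice) has 3→5.
A3 = A2; e.g. 1 (Bob) can still go to 2. Fixed point.
6 never enters the attractor, so Bob can avoid the target forever.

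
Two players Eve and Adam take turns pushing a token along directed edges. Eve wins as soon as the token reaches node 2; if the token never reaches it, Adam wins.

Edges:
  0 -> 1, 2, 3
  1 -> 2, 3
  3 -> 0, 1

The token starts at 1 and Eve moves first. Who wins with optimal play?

Track states (vertex, player-to-move).
A0 = {(2,Eve), (2,Adam)}
A1: add {(0,Eve), (1,Eve)}.
(1,Eve) ∈ A1 ⇒ Eve forces the target.

Eve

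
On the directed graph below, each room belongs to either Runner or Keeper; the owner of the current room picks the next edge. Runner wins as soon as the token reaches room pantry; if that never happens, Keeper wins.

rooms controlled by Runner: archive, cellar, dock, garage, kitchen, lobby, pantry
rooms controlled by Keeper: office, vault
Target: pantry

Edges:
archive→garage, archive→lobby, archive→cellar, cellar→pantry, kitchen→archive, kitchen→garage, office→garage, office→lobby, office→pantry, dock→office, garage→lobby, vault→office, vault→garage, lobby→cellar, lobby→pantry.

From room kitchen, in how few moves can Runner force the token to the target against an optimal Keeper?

A0 = {pantry}
A1: add {cellar, lobby} — lobby (Runner) has lobby→pantry; cellar (Runner) has cellar→pantry.
A2: add {archive, garage} — archive (Runner) has archive→lobby; garage (Runner) has garage→lobby.
A3: add {kitchen, office} — kitchen (Runner) has kitchen→archive; office (Keeper): all of {garage, lobby, pantry} already in.
kitchen enters the attractor at level 3, so Runner can force the target in 3 moves from there.

3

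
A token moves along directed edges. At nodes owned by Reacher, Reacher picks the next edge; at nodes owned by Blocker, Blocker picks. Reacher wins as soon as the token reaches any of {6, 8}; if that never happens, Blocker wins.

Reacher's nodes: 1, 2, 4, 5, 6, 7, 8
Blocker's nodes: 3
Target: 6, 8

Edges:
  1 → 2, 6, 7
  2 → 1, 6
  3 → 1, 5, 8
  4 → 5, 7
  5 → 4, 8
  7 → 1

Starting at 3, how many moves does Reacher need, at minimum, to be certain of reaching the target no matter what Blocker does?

2

A0 = {6, 8}
A1: add {1, 2, 5} — 1 (Reacher) has 1→6; 2 (Reacher) has 2→6; 5 (Reacher) has 5→8.
A2: add {3, 4, 7} — 3 (Blocker): all of {1, 5, 8} already in; 4 (Reacher) has 4→5; 7 (Reacher) has 7→1.
A2 = all vertices. Fixed point.
3 enters the attractor at level 2, so Reacher can force the target in 2 moves from there.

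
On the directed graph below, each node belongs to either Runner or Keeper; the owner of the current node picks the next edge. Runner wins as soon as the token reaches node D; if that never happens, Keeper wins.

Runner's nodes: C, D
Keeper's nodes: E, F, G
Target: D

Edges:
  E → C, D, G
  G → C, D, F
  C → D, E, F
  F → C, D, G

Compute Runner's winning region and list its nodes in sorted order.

C, D

A0 = {D}
A1: add {C} — C (Runner) has C→D.
A2 = A1; e.g. E (Keeper) can still go to G. Fixed point.
Runner's winning region = {C, D}.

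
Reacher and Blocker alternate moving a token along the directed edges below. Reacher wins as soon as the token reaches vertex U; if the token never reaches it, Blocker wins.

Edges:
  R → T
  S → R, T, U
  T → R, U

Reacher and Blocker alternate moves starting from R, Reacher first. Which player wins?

Track states (vertex, player-to-move).
A0 = {(U,Reacher), (U,Blocker)}
A1: add {(S,Reacher), (T,Reacher)}.
A2: add {(R,Blocker)}.
A3 = A2; e.g. (R,Reacher) stays out. (R,Reacher) never enters ⇒ Blocker avoids the target.

Blocker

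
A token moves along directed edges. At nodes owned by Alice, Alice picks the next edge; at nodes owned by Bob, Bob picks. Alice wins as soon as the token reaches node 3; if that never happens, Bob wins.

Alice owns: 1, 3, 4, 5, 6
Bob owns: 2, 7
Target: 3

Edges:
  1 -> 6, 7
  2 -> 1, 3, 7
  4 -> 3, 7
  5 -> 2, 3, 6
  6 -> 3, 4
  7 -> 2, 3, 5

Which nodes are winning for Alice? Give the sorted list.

A0 = {3}
A1: add {4, 5, 6} — 4 (Alice) has 4→3; 5 (Alice) has 5→3; 6 (Alice) has 6→3.
A2: add {1} — 1 (Alice) has 1→6.
A3 = A2; e.g. 2 (Bob) can still go to 7. Fixed point.
Alice's winning region = {1, 3, 4, 5, 6}.

1, 3, 4, 5, 6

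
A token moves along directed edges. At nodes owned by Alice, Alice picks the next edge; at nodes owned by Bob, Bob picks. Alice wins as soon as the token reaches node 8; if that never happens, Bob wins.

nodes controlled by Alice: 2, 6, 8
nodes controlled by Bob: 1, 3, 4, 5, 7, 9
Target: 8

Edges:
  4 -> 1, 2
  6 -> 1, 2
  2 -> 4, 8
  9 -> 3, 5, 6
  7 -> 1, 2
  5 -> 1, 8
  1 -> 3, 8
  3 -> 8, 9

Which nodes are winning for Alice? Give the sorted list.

A0 = {8}
A1: add {2} — 2 (Alice) has 2→8.
A2: add {6} — 6 (Alice) has 6→2.
A3 = A2; e.g. 1 (Bob) can still go to 3. Fixed point.
Alice's winning region = {2, 6, 8}.

2, 6, 8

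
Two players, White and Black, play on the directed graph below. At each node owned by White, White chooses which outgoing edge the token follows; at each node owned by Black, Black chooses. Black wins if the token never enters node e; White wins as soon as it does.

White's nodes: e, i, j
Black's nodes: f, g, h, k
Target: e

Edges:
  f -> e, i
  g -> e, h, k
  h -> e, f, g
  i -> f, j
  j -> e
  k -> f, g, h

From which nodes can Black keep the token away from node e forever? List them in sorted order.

A0 = {e}
A1: add {j} — j (White) has j→e.
A2: add {i} — i (White) has i→j.
A3: add {f} — f (Black): all of {e, i} already in.
A4 = A3; e.g. g (Black) can still go to h. Fixed point.
White's attractor = {e, f, i, j}; Black avoids the target exactly from the complement.

g, h, k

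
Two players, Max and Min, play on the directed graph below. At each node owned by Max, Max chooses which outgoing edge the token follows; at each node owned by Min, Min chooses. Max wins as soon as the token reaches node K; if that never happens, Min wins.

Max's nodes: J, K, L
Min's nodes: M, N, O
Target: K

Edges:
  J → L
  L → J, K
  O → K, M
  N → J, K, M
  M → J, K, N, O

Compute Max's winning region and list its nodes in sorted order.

A0 = {K}
A1: add {L} — L (Max) has L→K.
A2: add {J} — J (Max) has J→L.
A3 = A2; e.g. M (Min) can still go to N. Fixed point.
Max's winning region = {J, K, L}.

J, K, L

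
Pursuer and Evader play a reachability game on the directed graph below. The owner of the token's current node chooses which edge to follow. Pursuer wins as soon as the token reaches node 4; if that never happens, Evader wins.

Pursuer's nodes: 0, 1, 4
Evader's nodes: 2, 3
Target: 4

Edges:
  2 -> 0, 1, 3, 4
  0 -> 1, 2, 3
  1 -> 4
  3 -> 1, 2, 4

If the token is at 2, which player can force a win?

A0 = {4}
A1: add {1} — 1 (Pursuer) has 1→4.
A2: add {0} — 0 (Pursuer) has 0→1.
A3 = A2; e.g. 2 (Evader) can still go to 3. Fixed point.
2 never enters the attractor, so Evader can avoid the target forever.

Evader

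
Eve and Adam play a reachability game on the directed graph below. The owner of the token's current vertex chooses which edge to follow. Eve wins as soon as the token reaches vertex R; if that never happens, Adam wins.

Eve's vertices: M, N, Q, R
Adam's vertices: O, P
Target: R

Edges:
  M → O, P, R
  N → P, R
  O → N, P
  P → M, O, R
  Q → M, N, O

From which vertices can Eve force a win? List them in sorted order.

A0 = {R}
A1: add {M, N} — M (Eve) has M→R; N (Eve) has N→R.
A2: add {Q} — Q (Eve) has Q→M.
A3 = A2; e.g. O (Adam) can still go to P. Fixed point.
Eve's winning region = {M, N, Q, R}.

M, N, Q, R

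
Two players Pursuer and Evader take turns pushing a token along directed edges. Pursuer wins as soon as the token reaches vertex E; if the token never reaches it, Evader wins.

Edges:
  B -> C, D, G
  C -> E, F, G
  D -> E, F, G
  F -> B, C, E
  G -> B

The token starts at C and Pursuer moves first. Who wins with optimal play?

Track states (vertex, player-to-move).
A0 = {(E,Pursuer), (E,Evader)}
A1: add {(C,Pursuer), (D,Pursuer), (F,Pursuer)}.
(C,Pursuer) ∈ A1 ⇒ Pursuer forces the target.

Pursuer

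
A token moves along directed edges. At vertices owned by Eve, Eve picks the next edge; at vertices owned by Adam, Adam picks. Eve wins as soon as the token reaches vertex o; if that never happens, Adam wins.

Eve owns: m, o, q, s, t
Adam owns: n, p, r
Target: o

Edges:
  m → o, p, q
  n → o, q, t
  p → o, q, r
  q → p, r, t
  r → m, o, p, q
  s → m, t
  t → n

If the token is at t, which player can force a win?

A0 = {o}
A1: add {m} — m (Eve) has m→o.
A2: add {s} — s (Eve) has s→m.
A3 = A2; e.g. n (Adam) can still go to q. Fixed point.
t never enters the attractor, so Adam can avoid the target forever.

Adam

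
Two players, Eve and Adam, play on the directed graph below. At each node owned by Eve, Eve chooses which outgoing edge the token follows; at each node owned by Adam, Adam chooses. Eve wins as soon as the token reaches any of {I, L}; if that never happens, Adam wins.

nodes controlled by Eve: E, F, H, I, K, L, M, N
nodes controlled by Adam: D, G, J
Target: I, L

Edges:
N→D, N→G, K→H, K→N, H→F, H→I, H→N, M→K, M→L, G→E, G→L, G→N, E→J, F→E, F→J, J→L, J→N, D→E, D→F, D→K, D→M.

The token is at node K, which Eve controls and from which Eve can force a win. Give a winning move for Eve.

H

A0 = {I, L}
A1: add {H, M} — H (Eve) has H→I; M (Eve) has M→L.
A2: add {K} — K (Eve) has K→H.
A3 = A2; e.g. D (Adam) can still go to E. Fixed point.
From K, successor H is in the attractor (rank 1); the other successor N is not.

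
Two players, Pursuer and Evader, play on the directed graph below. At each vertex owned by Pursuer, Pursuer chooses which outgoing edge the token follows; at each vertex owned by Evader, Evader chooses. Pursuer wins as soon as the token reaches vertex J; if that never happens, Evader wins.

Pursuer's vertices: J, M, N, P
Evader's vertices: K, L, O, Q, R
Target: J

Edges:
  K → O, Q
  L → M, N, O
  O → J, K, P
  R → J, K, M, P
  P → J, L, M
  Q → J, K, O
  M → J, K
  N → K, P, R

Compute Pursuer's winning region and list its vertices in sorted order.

J, M, N, P

A0 = {J}
A1: add {M, P} — M (Pursuer) has M→J; P (Pursuer) has P→J.
A2: add {N} — N (Pursuer) has N→P.
A3 = A2; e.g. K (Evader) can still go to O. Fixed point.
Pursuer's winning region = {J, M, N, P}.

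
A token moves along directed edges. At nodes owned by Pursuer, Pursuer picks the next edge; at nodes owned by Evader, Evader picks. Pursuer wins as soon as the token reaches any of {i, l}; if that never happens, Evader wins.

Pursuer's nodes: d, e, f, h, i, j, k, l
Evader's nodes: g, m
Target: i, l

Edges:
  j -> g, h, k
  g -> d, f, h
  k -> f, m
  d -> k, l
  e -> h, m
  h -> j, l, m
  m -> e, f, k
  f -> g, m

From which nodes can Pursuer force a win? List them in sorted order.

A0 = {i, l}
A1: add {d, h} — d (Pursuer) has d→l; h (Pursuer) has h→l.
A2: add {e, j} — e (Pursuer) has e→h; j (Pursuer) has j→h.
A3 = A2; e.g. f (Pursuer) has no edge into A2. Fixed point.
Pursuer's winning region = {d, e, h, i, j, l}.

d, e, h, i, j, l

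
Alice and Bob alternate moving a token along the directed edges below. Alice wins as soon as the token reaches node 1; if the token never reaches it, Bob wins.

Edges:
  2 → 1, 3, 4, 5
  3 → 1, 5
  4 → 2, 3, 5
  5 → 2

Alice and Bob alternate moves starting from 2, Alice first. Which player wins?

Track states (vertex, player-to-move).
A0 = {(1,Alice), (1,Bob)}
A1: add {(2,Alice), (3,Alice)}.
(2,Alice) ∈ A1 ⇒ Alice forces the target.

Alice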